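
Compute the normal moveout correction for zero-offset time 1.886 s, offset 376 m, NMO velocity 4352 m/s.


x/Vnmo = 376/4352 = 0.086397
(x/Vnmo)^2 = 0.007464
t0^2 = 3.556996
sqrt(3.556996 + 0.007464) = 1.887978
dt = 1.887978 - 1.886 = 0.001978

0.001978


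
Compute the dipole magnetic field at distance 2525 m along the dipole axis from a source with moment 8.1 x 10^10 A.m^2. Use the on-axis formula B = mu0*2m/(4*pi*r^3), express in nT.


m = 8.1 x 10^10 = 81000000000 A.m^2
2m = 162000000000 A.m^2
r^3 = 2525^3 = 16098453125
B = (4pi*10^-7) * 162000000000 / (4*pi * 16098453125) * 1e9
= 203575.203953 / 202299128286.64 * 1e9
= 1006.3079 nT

1006.3079


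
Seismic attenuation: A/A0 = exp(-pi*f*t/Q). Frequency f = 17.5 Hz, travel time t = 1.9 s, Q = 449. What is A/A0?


pi*f*t/Q = pi*17.5*1.9/449 = 0.232646
A/A0 = exp(-0.232646) = 0.792434

0.792434


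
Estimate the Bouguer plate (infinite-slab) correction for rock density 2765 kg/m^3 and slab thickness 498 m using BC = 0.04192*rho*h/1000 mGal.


BC = 0.04192 * rho * h / 1000
= 0.04192 * 2765 * 498 / 1000
= 57.7226 mGal

57.7226


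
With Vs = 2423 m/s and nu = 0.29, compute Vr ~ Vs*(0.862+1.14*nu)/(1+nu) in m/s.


Numerator factor = 0.862 + 1.14*0.29 = 1.1926
Denominator = 1 + 0.29 = 1.29
Vr = 2423 * 1.1926 / 1.29 = 2240.05 m/s

2240.05


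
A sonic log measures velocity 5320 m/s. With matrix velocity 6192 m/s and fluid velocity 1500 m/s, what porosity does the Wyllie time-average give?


1/V - 1/Vm = 1/5320 - 1/6192 = 2.647e-05
1/Vf - 1/Vm = 1/1500 - 1/6192 = 0.00050517
phi = 2.647e-05 / 0.00050517 = 0.0524

0.0524


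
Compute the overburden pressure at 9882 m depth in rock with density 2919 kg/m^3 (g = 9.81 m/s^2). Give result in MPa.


P = rho * g * z / 1e6
= 2919 * 9.81 * 9882 / 1e6
= 282974923.98 / 1e6
= 282.9749 MPa

282.9749


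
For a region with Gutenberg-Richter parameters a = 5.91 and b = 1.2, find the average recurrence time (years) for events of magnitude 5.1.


log10(N) = 5.91 - 1.2*5.1 = -0.21
N = 10^-0.21 = 0.616595
T = 1/N = 1/0.616595 = 1.6218 years

1.6218


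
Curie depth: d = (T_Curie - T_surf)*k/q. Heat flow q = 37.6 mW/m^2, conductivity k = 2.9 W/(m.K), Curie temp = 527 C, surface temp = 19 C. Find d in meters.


T_Curie - T_surf = 527 - 19 = 508 C
Convert q to W/m^2: 37.6 mW/m^2 = 0.0376 W/m^2
d = 508 * 2.9 / 0.0376 = 39180.85 m

39180.85


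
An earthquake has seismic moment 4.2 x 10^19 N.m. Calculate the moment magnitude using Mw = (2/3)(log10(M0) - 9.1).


log10(M0) = log10(4.2 x 10^19) = 19.6232
Mw = 2/3 * (19.6232 - 9.1)
= 2/3 * 10.5232
= 7.02

7.02


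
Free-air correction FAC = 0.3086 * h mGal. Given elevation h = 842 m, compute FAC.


FAC = 0.3086 * h
= 0.3086 * 842
= 259.8412 mGal

259.8412


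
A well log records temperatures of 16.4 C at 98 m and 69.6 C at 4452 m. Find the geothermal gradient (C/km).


dT = 69.6 - 16.4 = 53.2 C
dz = 4452 - 98 = 4354 m
gradient = dT/dz * 1000 = 53.2/4354 * 1000 = 12.2186 C/km

12.2186


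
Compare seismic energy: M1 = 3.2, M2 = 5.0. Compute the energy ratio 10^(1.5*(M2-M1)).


M2 - M1 = 5.0 - 3.2 = 1.8
1.5 * 1.8 = 2.7
ratio = 10^2.7 = 501.19

501.19


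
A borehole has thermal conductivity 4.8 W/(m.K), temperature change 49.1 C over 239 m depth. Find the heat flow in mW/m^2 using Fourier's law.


q = k * dT / dz * 1000
= 4.8 * 49.1 / 239 * 1000
= 0.986109 * 1000
= 986.1088 mW/m^2

986.1088


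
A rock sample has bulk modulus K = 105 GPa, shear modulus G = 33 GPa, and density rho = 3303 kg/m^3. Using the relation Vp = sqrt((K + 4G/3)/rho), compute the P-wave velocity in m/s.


First compute the effective modulus:
K + 4G/3 = 105e9 + 4*33e9/3 = 149000000000.0 Pa
Then divide by density:
149000000000.0 / 3303 = 45110505.601 Pa/(kg/m^3)
Take the square root:
Vp = sqrt(45110505.601) = 6716.44 m/s

6716.44


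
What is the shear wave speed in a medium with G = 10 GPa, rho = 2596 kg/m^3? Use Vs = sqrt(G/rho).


Convert G to Pa: G = 10e9 Pa
Compute G/rho = 10e9 / 2596 = 3852080.1233
Vs = sqrt(3852080.1233) = 1962.67 m/s

1962.67


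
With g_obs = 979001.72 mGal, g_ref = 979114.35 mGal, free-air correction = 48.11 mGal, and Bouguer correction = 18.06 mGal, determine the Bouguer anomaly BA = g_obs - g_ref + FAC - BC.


BA = g_obs - g_ref + FAC - BC
= 979001.72 - 979114.35 + 48.11 - 18.06
= -82.58 mGal

-82.58


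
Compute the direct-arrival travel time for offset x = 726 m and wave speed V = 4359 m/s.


t = x / V
= 726 / 4359
= 0.1666 s

0.1666


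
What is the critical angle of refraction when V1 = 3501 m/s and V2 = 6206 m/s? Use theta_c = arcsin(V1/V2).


V1/V2 = 3501/6206 = 0.564131
theta_c = arcsin(0.564131) = 34.342 degrees

34.342


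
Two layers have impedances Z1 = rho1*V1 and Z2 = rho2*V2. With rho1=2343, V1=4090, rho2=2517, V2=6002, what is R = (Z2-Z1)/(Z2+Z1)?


Z1 = 2343 * 4090 = 9582870
Z2 = 2517 * 6002 = 15107034
R = (15107034 - 9582870) / (15107034 + 9582870) = 5524164 / 24689904 = 0.2237

0.2237


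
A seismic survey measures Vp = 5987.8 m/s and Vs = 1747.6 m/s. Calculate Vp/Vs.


Vp/Vs = 5987.8 / 1747.6
= 3.4263

3.4263


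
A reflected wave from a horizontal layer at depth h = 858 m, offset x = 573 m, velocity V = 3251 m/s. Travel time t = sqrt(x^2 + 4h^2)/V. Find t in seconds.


x^2 + 4h^2 = 573^2 + 4*858^2 = 328329 + 2944656 = 3272985
sqrt(3272985) = 1809.1393
t = 1809.1393 / 3251 = 0.5565 s

0.5565


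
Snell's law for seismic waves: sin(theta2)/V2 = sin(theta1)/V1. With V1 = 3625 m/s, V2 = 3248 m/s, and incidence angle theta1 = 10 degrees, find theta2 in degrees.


sin(theta1) = sin(10 deg) = 0.173648
sin(theta2) = V2/V1 * sin(theta1) = 3248/3625 * 0.173648 = 0.155589
theta2 = arcsin(0.155589) = 8.9509 degrees

8.9509


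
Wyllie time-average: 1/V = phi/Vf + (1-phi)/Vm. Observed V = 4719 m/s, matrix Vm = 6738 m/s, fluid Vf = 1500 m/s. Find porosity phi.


1/V - 1/Vm = 1/4719 - 1/6738 = 6.35e-05
1/Vf - 1/Vm = 1/1500 - 1/6738 = 0.00051825
phi = 6.35e-05 / 0.00051825 = 0.1225

0.1225


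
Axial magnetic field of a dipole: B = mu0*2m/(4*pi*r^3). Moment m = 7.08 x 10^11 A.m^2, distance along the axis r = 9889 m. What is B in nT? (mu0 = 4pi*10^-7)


m = 7.08 x 10^11 = 708000000000 A.m^2
2m = 1416000000000 A.m^2
r^3 = 9889^3 = 967068262369
B = (4pi*10^-7) * 1416000000000 / (4*pi * 967068262369) * 1e9
= 1779398.078993 / 12152538194313.19 * 1e9
= 146.4219 nT

146.4219


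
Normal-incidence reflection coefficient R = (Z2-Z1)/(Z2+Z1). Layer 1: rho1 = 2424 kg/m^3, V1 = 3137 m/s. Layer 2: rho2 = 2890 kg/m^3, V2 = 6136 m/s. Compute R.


Z1 = 2424 * 3137 = 7604088
Z2 = 2890 * 6136 = 17733040
R = (17733040 - 7604088) / (17733040 + 7604088) = 10128952 / 25337128 = 0.3998

0.3998


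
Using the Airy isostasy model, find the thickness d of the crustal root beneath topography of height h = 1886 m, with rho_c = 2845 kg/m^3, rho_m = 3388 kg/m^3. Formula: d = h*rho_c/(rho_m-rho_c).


rho_m - rho_c = 3388 - 2845 = 543
d = 1886 * 2845 / 543
= 5365670 / 543
= 9881.53 m

9881.53


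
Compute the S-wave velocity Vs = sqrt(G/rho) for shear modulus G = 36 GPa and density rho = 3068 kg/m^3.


Convert G to Pa: G = 36e9 Pa
Compute G/rho = 36e9 / 3068 = 11734028.6832
Vs = sqrt(11734028.6832) = 3425.5 m/s

3425.5


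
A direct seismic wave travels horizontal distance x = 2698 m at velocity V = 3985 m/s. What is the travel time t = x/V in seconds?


t = x / V
= 2698 / 3985
= 0.677 s

0.677


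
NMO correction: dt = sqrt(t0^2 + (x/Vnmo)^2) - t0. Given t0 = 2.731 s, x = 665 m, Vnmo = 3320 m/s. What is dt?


x/Vnmo = 665/3320 = 0.200301
(x/Vnmo)^2 = 0.040121
t0^2 = 7.458361
sqrt(7.458361 + 0.040121) = 2.738336
dt = 2.738336 - 2.731 = 0.007336

0.007336


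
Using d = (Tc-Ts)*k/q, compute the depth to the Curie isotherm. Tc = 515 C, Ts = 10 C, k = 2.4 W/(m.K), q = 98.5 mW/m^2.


T_Curie - T_surf = 515 - 10 = 505 C
Convert q to W/m^2: 98.5 mW/m^2 = 0.0985 W/m^2
d = 505 * 2.4 / 0.0985 = 12304.57 m

12304.57


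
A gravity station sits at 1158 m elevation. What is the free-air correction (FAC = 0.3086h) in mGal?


FAC = 0.3086 * h
= 0.3086 * 1158
= 357.3588 mGal

357.3588


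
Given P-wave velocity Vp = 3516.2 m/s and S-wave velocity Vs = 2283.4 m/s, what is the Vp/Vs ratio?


Vp/Vs = 3516.2 / 2283.4
= 1.5399

1.5399


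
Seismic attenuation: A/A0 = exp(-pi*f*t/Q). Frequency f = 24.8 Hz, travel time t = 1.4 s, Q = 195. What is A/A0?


pi*f*t/Q = pi*24.8*1.4/195 = 0.559365
A/A0 = exp(-0.559365) = 0.571572

0.571572


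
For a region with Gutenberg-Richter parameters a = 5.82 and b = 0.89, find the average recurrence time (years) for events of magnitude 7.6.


log10(N) = 5.82 - 0.89*7.6 = -0.944
N = 10^-0.944 = 0.113763
T = 1/N = 1/0.113763 = 8.7902 years

8.7902


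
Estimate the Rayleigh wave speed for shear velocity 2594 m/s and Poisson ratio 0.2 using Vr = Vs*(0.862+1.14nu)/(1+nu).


Numerator factor = 0.862 + 1.14*0.2 = 1.09
Denominator = 1 + 0.2 = 1.2
Vr = 2594 * 1.09 / 1.2 = 2356.22 m/s

2356.22


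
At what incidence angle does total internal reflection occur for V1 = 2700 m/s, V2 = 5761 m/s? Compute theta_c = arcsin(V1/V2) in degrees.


V1/V2 = 2700/5761 = 0.468669
theta_c = arcsin(0.468669) = 27.9479 degrees

27.9479


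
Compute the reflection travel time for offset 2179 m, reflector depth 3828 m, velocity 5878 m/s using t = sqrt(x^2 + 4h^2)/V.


x^2 + 4h^2 = 2179^2 + 4*3828^2 = 4748041 + 58614336 = 63362377
sqrt(63362377) = 7960.0488
t = 7960.0488 / 5878 = 1.3542 s

1.3542


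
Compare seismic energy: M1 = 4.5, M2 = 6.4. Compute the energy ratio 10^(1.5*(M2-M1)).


M2 - M1 = 6.4 - 4.5 = 1.9
1.5 * 1.9 = 2.85
ratio = 10^2.85 = 707.95

707.95


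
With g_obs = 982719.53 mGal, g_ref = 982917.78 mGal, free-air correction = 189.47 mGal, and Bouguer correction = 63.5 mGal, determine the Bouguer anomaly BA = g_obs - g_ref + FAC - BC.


BA = g_obs - g_ref + FAC - BC
= 982719.53 - 982917.78 + 189.47 - 63.5
= -72.28 mGal

-72.28


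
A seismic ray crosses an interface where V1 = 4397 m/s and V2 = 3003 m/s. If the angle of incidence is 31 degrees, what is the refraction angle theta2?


sin(theta1) = sin(31 deg) = 0.515038
sin(theta2) = V2/V1 * sin(theta1) = 3003/4397 * 0.515038 = 0.351753
theta2 = arcsin(0.351753) = 20.5946 degrees

20.5946


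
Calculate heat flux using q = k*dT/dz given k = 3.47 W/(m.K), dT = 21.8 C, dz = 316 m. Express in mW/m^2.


q = k * dT / dz * 1000
= 3.47 * 21.8 / 316 * 1000
= 0.239386 * 1000
= 239.3861 mW/m^2

239.3861


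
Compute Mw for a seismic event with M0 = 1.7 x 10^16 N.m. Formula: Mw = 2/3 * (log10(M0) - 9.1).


log10(M0) = log10(1.7 x 10^16) = 16.2304
Mw = 2/3 * (16.2304 - 9.1)
= 2/3 * 7.1304
= 4.75

4.75


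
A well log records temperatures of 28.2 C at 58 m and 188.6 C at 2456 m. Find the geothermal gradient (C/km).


dT = 188.6 - 28.2 = 160.4 C
dz = 2456 - 58 = 2398 m
gradient = dT/dz * 1000 = 160.4/2398 * 1000 = 66.8891 C/km

66.8891


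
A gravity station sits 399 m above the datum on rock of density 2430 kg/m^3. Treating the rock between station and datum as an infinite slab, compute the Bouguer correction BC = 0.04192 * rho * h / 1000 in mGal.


BC = 0.04192 * rho * h / 1000
= 0.04192 * 2430 * 399 / 1000
= 40.6444 mGal

40.6444


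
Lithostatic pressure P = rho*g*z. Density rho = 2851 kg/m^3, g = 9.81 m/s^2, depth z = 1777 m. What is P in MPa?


P = rho * g * z / 1e6
= 2851 * 9.81 * 1777 / 1e6
= 49699686.87 / 1e6
= 49.6997 MPa

49.6997


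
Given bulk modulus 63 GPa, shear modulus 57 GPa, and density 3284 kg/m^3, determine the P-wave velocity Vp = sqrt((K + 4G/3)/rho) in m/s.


First compute the effective modulus:
K + 4G/3 = 63e9 + 4*57e9/3 = 139000000000.0 Pa
Then divide by density:
139000000000.0 / 3284 = 42326431.1815 Pa/(kg/m^3)
Take the square root:
Vp = sqrt(42326431.1815) = 6505.88 m/s

6505.88


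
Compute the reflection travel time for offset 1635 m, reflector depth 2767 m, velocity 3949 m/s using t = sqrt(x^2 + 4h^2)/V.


x^2 + 4h^2 = 1635^2 + 4*2767^2 = 2673225 + 30625156 = 33298381
sqrt(33298381) = 5770.4749
t = 5770.4749 / 3949 = 1.4612 s

1.4612


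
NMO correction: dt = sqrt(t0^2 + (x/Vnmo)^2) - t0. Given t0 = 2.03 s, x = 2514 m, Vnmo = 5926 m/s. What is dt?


x/Vnmo = 2514/5926 = 0.424232
(x/Vnmo)^2 = 0.179973
t0^2 = 4.1209
sqrt(4.1209 + 0.179973) = 2.073855
dt = 2.073855 - 2.03 = 0.043855

0.043855


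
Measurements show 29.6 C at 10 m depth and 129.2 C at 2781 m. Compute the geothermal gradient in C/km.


dT = 129.2 - 29.6 = 99.6 C
dz = 2781 - 10 = 2771 m
gradient = dT/dz * 1000 = 99.6/2771 * 1000 = 35.9437 C/km

35.9437


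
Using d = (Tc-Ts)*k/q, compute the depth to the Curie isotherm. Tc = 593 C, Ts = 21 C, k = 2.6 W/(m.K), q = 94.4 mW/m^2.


T_Curie - T_surf = 593 - 21 = 572 C
Convert q to W/m^2: 94.4 mW/m^2 = 0.0944 W/m^2
d = 572 * 2.6 / 0.0944 = 15754.24 m

15754.24


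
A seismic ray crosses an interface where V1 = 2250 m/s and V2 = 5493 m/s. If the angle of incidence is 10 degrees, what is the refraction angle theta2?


sin(theta1) = sin(10 deg) = 0.173648
sin(theta2) = V2/V1 * sin(theta1) = 5493/2250 * 0.173648 = 0.423933
theta2 = arcsin(0.423933) = 25.0831 degrees

25.0831


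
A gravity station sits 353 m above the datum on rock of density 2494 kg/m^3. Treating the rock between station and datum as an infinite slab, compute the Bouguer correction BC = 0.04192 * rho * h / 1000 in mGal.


BC = 0.04192 * rho * h / 1000
= 0.04192 * 2494 * 353 / 1000
= 36.9056 mGal

36.9056


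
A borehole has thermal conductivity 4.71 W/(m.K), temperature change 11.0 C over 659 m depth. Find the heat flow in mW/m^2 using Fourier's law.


q = k * dT / dz * 1000
= 4.71 * 11.0 / 659 * 1000
= 0.078619 * 1000
= 78.6191 mW/m^2

78.6191


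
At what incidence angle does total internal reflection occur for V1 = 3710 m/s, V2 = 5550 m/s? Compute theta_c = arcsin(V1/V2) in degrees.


V1/V2 = 3710/5550 = 0.668468
theta_c = arcsin(0.668468) = 41.949 degrees

41.949


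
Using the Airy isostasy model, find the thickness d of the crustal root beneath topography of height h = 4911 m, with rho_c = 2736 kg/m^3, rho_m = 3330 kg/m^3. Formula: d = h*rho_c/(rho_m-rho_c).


rho_m - rho_c = 3330 - 2736 = 594
d = 4911 * 2736 / 594
= 13436496 / 594
= 22620.36 m

22620.36


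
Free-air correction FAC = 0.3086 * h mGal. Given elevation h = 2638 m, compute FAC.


FAC = 0.3086 * h
= 0.3086 * 2638
= 814.0868 mGal

814.0868


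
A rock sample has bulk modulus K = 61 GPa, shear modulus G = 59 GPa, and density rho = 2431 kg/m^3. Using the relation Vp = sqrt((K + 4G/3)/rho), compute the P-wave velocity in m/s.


First compute the effective modulus:
K + 4G/3 = 61e9 + 4*59e9/3 = 139666666666.67 Pa
Then divide by density:
139666666666.67 / 2431 = 57452351.57 Pa/(kg/m^3)
Take the square root:
Vp = sqrt(57452351.57) = 7579.73 m/s

7579.73


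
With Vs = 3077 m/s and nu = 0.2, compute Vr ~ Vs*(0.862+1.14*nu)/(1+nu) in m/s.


Numerator factor = 0.862 + 1.14*0.2 = 1.09
Denominator = 1 + 0.2 = 1.2
Vr = 3077 * 1.09 / 1.2 = 2794.94 m/s

2794.94


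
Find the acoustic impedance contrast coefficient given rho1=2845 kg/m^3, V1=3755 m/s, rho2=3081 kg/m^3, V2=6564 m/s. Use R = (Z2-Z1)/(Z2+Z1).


Z1 = 2845 * 3755 = 10682975
Z2 = 3081 * 6564 = 20223684
R = (20223684 - 10682975) / (20223684 + 10682975) = 9540709 / 30906659 = 0.3087

0.3087


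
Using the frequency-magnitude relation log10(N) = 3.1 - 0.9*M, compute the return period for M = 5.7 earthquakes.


log10(N) = 3.1 - 0.9*5.7 = -2.03
N = 10^-2.03 = 0.009333
T = 1/N = 1/0.009333 = 107.1519 years

107.1519


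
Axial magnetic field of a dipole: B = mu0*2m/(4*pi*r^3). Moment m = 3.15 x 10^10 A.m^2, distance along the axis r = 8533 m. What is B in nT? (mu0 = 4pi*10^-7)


m = 3.15 x 10^10 = 31500000000 A.m^2
2m = 63000000000 A.m^2
r^3 = 8533^3 = 621305555437
B = (4pi*10^-7) * 63000000000 / (4*pi * 621305555437) * 1e9
= 79168.13487 / 7807555874381.62 * 1e9
= 10.1399 nT

10.1399


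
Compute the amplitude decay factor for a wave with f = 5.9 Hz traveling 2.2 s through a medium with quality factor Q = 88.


pi*f*t/Q = pi*5.9*2.2/88 = 0.463385
A/A0 = exp(-0.463385) = 0.62915

0.62915


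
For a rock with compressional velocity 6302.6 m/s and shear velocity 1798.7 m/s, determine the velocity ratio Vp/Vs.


Vp/Vs = 6302.6 / 1798.7
= 3.504

3.504


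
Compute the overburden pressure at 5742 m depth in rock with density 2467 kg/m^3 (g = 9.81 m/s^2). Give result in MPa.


P = rho * g * z / 1e6
= 2467 * 9.81 * 5742 / 1e6
= 138963692.34 / 1e6
= 138.9637 MPa

138.9637


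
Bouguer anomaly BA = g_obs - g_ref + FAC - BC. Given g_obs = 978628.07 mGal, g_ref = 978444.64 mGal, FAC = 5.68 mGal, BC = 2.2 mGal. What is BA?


BA = g_obs - g_ref + FAC - BC
= 978628.07 - 978444.64 + 5.68 - 2.2
= 186.91 mGal

186.91


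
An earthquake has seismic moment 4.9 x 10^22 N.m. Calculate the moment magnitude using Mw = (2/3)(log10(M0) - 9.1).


log10(M0) = log10(4.9 x 10^22) = 22.6902
Mw = 2/3 * (22.6902 - 9.1)
= 2/3 * 13.5902
= 9.06

9.06


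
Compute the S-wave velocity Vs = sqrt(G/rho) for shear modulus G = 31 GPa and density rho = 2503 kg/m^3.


Convert G to Pa: G = 31e9 Pa
Compute G/rho = 31e9 / 2503 = 12385137.8346
Vs = sqrt(12385137.8346) = 3519.25 m/s

3519.25


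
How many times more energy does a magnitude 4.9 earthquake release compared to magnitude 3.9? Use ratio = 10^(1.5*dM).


M2 - M1 = 4.9 - 3.9 = 1.0
1.5 * 1.0 = 1.5
ratio = 10^1.5 = 31.62

31.62


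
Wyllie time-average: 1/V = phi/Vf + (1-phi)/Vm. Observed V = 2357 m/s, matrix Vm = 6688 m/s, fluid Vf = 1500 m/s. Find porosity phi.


1/V - 1/Vm = 1/2357 - 1/6688 = 0.00027475
1/Vf - 1/Vm = 1/1500 - 1/6688 = 0.00051715
phi = 0.00027475 / 0.00051715 = 0.5313

0.5313


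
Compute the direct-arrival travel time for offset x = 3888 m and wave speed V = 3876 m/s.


t = x / V
= 3888 / 3876
= 1.0031 s

1.0031


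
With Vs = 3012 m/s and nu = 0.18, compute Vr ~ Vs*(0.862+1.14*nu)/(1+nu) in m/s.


Numerator factor = 0.862 + 1.14*0.18 = 1.0672
Denominator = 1 + 0.18 = 1.18
Vr = 3012 * 1.0672 / 1.18 = 2724.07 m/s

2724.07


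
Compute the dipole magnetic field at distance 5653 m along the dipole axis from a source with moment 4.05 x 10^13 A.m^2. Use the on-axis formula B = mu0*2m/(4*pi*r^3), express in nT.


m = 4.05 x 10^13 = 40500000000000 A.m^2
2m = 81000000000000 A.m^2
r^3 = 5653^3 = 180649580077
B = (4pi*10^-7) * 81000000000000 / (4*pi * 180649580077) * 1e9
= 101787601.976309 / 2270109574575.94 * 1e9
= 44838.1889 nT

44838.1889


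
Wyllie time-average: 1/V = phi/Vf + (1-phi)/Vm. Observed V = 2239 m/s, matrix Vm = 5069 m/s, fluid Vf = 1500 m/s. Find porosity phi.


1/V - 1/Vm = 1/2239 - 1/5069 = 0.00024935
1/Vf - 1/Vm = 1/1500 - 1/5069 = 0.00046939
phi = 0.00024935 / 0.00046939 = 0.5312

0.5312


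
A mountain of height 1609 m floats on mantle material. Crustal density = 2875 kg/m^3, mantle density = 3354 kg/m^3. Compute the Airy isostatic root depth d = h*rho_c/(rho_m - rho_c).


rho_m - rho_c = 3354 - 2875 = 479
d = 1609 * 2875 / 479
= 4625875 / 479
= 9657.36 m

9657.36


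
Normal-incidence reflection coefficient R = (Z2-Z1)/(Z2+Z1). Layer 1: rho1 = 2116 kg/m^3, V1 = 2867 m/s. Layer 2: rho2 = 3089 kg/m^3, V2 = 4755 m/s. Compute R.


Z1 = 2116 * 2867 = 6066572
Z2 = 3089 * 4755 = 14688195
R = (14688195 - 6066572) / (14688195 + 6066572) = 8621623 / 20754767 = 0.4154

0.4154


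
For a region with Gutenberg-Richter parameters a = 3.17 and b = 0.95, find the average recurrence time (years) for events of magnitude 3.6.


log10(N) = 3.17 - 0.95*3.6 = -0.25
N = 10^-0.25 = 0.562341
T = 1/N = 1/0.562341 = 1.7783 years

1.7783


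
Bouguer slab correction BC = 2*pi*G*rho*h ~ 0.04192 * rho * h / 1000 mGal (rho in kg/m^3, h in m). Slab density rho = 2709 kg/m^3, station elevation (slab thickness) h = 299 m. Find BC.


BC = 0.04192 * rho * h / 1000
= 0.04192 * 2709 * 299 / 1000
= 33.9548 mGal

33.9548


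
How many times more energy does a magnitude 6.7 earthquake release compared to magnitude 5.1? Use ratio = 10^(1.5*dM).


M2 - M1 = 6.7 - 5.1 = 1.6
1.5 * 1.6 = 2.4
ratio = 10^2.4 = 251.19

251.19


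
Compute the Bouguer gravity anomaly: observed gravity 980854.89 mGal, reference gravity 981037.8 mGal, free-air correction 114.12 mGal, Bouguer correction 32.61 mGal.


BA = g_obs - g_ref + FAC - BC
= 980854.89 - 981037.8 + 114.12 - 32.61
= -101.4 mGal

-101.4


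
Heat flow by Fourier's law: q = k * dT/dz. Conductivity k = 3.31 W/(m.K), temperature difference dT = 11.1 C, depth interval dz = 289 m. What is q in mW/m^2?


q = k * dT / dz * 1000
= 3.31 * 11.1 / 289 * 1000
= 0.127131 * 1000
= 127.1315 mW/m^2

127.1315


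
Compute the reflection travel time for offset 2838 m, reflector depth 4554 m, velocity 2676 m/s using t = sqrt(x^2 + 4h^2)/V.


x^2 + 4h^2 = 2838^2 + 4*4554^2 = 8054244 + 82955664 = 91009908
sqrt(91009908) = 9539.9113
t = 9539.9113 / 2676 = 3.565 s

3.565


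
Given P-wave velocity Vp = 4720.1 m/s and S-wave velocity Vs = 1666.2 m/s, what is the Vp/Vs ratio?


Vp/Vs = 4720.1 / 1666.2
= 2.8329

2.8329


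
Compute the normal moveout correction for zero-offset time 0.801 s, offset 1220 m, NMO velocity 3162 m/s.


x/Vnmo = 1220/3162 = 0.385832
(x/Vnmo)^2 = 0.148866
t0^2 = 0.641601
sqrt(0.641601 + 0.148866) = 0.889082
dt = 0.889082 - 0.801 = 0.088082

0.088082


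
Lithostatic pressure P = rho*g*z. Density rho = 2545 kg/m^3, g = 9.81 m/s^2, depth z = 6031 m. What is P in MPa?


P = rho * g * z / 1e6
= 2545 * 9.81 * 6031 / 1e6
= 150572659.95 / 1e6
= 150.5727 MPa

150.5727


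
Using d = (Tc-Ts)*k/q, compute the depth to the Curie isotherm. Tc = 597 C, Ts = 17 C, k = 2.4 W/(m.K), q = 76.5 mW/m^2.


T_Curie - T_surf = 597 - 17 = 580 C
Convert q to W/m^2: 76.5 mW/m^2 = 0.0765 W/m^2
d = 580 * 2.4 / 0.0765 = 18196.08 m

18196.08


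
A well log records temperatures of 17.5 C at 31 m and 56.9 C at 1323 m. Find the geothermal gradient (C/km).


dT = 56.9 - 17.5 = 39.4 C
dz = 1323 - 31 = 1292 m
gradient = dT/dz * 1000 = 39.4/1292 * 1000 = 30.4954 C/km

30.4954


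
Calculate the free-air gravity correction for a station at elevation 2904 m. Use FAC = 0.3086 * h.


FAC = 0.3086 * h
= 0.3086 * 2904
= 896.1744 mGal

896.1744


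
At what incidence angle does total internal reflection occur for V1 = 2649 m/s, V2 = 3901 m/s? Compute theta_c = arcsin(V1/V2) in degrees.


V1/V2 = 2649/3901 = 0.679057
theta_c = arcsin(0.679057) = 42.77 degrees

42.77


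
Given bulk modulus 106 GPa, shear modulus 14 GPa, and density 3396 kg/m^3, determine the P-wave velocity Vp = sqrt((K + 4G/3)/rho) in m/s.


First compute the effective modulus:
K + 4G/3 = 106e9 + 4*14e9/3 = 124666666666.67 Pa
Then divide by density:
124666666666.67 / 3396 = 36709854.7311 Pa/(kg/m^3)
Take the square root:
Vp = sqrt(36709854.7311) = 6058.87 m/s

6058.87


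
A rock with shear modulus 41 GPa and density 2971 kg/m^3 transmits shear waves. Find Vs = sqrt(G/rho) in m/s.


Convert G to Pa: G = 41e9 Pa
Compute G/rho = 41e9 / 2971 = 13800067.3174
Vs = sqrt(13800067.3174) = 3714.84 m/s

3714.84


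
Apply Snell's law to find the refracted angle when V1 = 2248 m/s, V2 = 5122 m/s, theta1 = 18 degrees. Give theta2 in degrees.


sin(theta1) = sin(18 deg) = 0.309017
sin(theta2) = V2/V1 * sin(theta1) = 5122/2248 * 0.309017 = 0.704086
theta2 = arcsin(0.704086) = 44.7557 degrees

44.7557


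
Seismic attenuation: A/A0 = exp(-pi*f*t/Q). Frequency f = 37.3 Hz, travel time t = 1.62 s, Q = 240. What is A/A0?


pi*f*t/Q = pi*37.3*1.62/240 = 0.790974
A/A0 = exp(-0.790974) = 0.453403

0.453403


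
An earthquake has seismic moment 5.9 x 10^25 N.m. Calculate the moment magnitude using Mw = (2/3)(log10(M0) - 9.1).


log10(M0) = log10(5.9 x 10^25) = 25.7709
Mw = 2/3 * (25.7709 - 9.1)
= 2/3 * 16.6709
= 11.11

11.11


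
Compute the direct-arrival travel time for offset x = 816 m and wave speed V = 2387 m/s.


t = x / V
= 816 / 2387
= 0.3419 s

0.3419


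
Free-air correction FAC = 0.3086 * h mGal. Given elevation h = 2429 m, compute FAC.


FAC = 0.3086 * h
= 0.3086 * 2429
= 749.5894 mGal

749.5894


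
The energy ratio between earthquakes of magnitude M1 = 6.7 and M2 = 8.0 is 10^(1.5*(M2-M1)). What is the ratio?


M2 - M1 = 8.0 - 6.7 = 1.3
1.5 * 1.3 = 1.95
ratio = 10^1.95 = 89.13

89.13


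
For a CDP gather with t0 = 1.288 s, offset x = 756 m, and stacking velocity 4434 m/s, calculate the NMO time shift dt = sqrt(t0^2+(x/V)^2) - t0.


x/Vnmo = 756/4434 = 0.170501
(x/Vnmo)^2 = 0.02907
t0^2 = 1.658944
sqrt(1.658944 + 0.02907) = 1.299236
dt = 1.299236 - 1.288 = 0.011236

0.011236


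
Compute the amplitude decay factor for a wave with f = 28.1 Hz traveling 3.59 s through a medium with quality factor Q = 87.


pi*f*t/Q = pi*28.1*3.59/87 = 3.642767
A/A0 = exp(-3.642767) = 0.02618

0.02618


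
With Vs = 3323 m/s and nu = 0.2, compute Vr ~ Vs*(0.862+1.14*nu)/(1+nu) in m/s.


Numerator factor = 0.862 + 1.14*0.2 = 1.09
Denominator = 1 + 0.2 = 1.2
Vr = 3323 * 1.09 / 1.2 = 3018.39 m/s

3018.39


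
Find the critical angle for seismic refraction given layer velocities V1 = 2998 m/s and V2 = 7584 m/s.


V1/V2 = 2998/7584 = 0.395306
theta_c = arcsin(0.395306) = 23.2851 degrees

23.2851


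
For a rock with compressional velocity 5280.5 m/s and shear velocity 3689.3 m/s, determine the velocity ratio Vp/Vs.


Vp/Vs = 5280.5 / 3689.3
= 1.4313

1.4313


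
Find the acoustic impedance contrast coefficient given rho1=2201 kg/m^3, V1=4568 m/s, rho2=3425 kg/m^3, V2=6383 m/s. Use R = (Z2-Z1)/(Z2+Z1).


Z1 = 2201 * 4568 = 10054168
Z2 = 3425 * 6383 = 21861775
R = (21861775 - 10054168) / (21861775 + 10054168) = 11807607 / 31915943 = 0.37

0.37


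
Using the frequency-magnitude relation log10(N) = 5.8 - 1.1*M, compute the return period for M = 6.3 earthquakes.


log10(N) = 5.8 - 1.1*6.3 = -1.13
N = 10^-1.13 = 0.074131
T = 1/N = 1/0.074131 = 13.4896 years

13.4896


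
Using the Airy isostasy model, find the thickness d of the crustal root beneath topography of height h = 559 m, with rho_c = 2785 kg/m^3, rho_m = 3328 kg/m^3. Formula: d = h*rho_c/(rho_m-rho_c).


rho_m - rho_c = 3328 - 2785 = 543
d = 559 * 2785 / 543
= 1556815 / 543
= 2867.06 m

2867.06


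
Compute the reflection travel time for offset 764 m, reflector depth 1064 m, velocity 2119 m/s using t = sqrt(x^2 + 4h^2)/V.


x^2 + 4h^2 = 764^2 + 4*1064^2 = 583696 + 4528384 = 5112080
sqrt(5112080) = 2260.9909
t = 2260.9909 / 2119 = 1.067 s

1.067


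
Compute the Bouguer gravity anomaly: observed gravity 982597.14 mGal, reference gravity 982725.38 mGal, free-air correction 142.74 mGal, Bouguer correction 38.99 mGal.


BA = g_obs - g_ref + FAC - BC
= 982597.14 - 982725.38 + 142.74 - 38.99
= -24.49 mGal

-24.49


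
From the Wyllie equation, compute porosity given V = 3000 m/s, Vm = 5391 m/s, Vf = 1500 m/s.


1/V - 1/Vm = 1/3000 - 1/5391 = 0.00014784
1/Vf - 1/Vm = 1/1500 - 1/5391 = 0.00048117
phi = 0.00014784 / 0.00048117 = 0.3072

0.3072


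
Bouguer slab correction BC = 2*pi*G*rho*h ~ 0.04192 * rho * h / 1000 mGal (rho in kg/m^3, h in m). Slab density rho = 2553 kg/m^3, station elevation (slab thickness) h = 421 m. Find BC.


BC = 0.04192 * rho * h / 1000
= 0.04192 * 2553 * 421 / 1000
= 45.0562 mGal

45.0562


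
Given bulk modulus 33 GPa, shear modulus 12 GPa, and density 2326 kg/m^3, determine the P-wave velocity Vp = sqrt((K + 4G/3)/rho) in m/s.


First compute the effective modulus:
K + 4G/3 = 33e9 + 4*12e9/3 = 49000000000.0 Pa
Then divide by density:
49000000000.0 / 2326 = 21066208.0825 Pa/(kg/m^3)
Take the square root:
Vp = sqrt(21066208.0825) = 4589.79 m/s

4589.79


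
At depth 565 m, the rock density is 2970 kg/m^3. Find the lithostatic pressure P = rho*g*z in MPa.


P = rho * g * z / 1e6
= 2970 * 9.81 * 565 / 1e6
= 16461670.5 / 1e6
= 16.4617 MPa

16.4617


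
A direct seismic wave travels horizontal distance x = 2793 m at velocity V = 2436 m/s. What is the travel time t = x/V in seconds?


t = x / V
= 2793 / 2436
= 1.1466 s

1.1466


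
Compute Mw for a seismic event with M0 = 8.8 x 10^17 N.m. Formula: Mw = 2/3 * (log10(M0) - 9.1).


log10(M0) = log10(8.8 x 10^17) = 17.9445
Mw = 2/3 * (17.9445 - 9.1)
= 2/3 * 8.8445
= 5.9

5.9


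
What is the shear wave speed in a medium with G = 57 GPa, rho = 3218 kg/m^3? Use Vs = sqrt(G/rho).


Convert G to Pa: G = 57e9 Pa
Compute G/rho = 57e9 / 3218 = 17712865.1336
Vs = sqrt(17712865.1336) = 4208.67 m/s

4208.67


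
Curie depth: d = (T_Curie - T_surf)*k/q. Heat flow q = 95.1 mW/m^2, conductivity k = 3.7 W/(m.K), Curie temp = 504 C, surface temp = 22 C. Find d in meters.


T_Curie - T_surf = 504 - 22 = 482 C
Convert q to W/m^2: 95.1 mW/m^2 = 0.0951 W/m^2
d = 482 * 3.7 / 0.0951 = 18752.89 m

18752.89


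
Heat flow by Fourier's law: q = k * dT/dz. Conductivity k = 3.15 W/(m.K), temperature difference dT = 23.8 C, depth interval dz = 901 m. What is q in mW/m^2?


q = k * dT / dz * 1000
= 3.15 * 23.8 / 901 * 1000
= 0.083208 * 1000
= 83.2075 mW/m^2

83.2075


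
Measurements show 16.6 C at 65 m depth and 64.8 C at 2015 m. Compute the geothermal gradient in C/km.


dT = 64.8 - 16.6 = 48.2 C
dz = 2015 - 65 = 1950 m
gradient = dT/dz * 1000 = 48.2/1950 * 1000 = 24.7179 C/km

24.7179


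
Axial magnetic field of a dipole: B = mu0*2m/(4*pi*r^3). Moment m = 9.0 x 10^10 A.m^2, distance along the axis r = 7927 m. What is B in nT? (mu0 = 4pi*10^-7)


m = 9.0 x 10^10 = 90000000000 A.m^2
2m = 180000000000 A.m^2
r^3 = 7927^3 = 498111506983
B = (4pi*10^-7) * 180000000000 / (4*pi * 498111506983) * 1e9
= 226194.671058 / 6259453804025.33 * 1e9
= 36.1365 nT

36.1365


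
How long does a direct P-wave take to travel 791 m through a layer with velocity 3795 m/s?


t = x / V
= 791 / 3795
= 0.2084 s

0.2084


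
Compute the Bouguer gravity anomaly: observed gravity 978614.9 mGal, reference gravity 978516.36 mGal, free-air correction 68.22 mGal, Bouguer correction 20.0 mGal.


BA = g_obs - g_ref + FAC - BC
= 978614.9 - 978516.36 + 68.22 - 20.0
= 146.76 mGal

146.76


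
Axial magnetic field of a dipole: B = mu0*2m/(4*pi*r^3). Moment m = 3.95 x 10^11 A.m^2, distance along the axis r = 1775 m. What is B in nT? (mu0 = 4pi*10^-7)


m = 3.95 x 10^11 = 395000000000 A.m^2
2m = 790000000000 A.m^2
r^3 = 1775^3 = 5592359375
B = (4pi*10^-7) * 790000000000 / (4*pi * 5592359375) * 1e9
= 992743.278534 / 70275660514.94 * 1e9
= 14126.4169 nT

14126.4169


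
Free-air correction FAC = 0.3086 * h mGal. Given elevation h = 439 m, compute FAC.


FAC = 0.3086 * h
= 0.3086 * 439
= 135.4754 mGal

135.4754


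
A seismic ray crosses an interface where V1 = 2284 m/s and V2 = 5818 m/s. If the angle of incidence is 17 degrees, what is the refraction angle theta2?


sin(theta1) = sin(17 deg) = 0.292372
sin(theta2) = V2/V1 * sin(theta1) = 5818/2284 * 0.292372 = 0.744754
theta2 = arcsin(0.744754) = 48.138 degrees

48.138


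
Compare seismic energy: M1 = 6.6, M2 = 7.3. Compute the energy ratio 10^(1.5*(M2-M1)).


M2 - M1 = 7.3 - 6.6 = 0.7
1.5 * 0.7 = 1.05
ratio = 10^1.05 = 11.22

11.22


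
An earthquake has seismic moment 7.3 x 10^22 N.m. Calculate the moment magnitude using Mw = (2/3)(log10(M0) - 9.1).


log10(M0) = log10(7.3 x 10^22) = 22.8633
Mw = 2/3 * (22.8633 - 9.1)
= 2/3 * 13.7633
= 9.18

9.18


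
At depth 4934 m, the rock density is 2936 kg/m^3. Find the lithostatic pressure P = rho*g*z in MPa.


P = rho * g * z / 1e6
= 2936 * 9.81 * 4934 / 1e6
= 142109857.44 / 1e6
= 142.1099 MPa

142.1099


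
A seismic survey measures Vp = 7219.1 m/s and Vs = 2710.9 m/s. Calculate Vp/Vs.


Vp/Vs = 7219.1 / 2710.9
= 2.663

2.663


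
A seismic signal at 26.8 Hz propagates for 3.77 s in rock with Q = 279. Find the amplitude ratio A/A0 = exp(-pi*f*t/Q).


pi*f*t/Q = pi*26.8*3.77/279 = 1.137684
A/A0 = exp(-1.137684) = 0.32056

0.32056


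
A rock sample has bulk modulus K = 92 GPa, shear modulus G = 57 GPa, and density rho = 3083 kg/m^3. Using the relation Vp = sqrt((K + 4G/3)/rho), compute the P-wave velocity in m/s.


First compute the effective modulus:
K + 4G/3 = 92e9 + 4*57e9/3 = 168000000000.0 Pa
Then divide by density:
168000000000.0 / 3083 = 54492377.5543 Pa/(kg/m^3)
Take the square root:
Vp = sqrt(54492377.5543) = 7381.9 m/s

7381.9


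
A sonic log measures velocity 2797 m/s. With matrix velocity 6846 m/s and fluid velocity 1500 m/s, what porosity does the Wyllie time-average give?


1/V - 1/Vm = 1/2797 - 1/6846 = 0.00021146
1/Vf - 1/Vm = 1/1500 - 1/6846 = 0.0005206
phi = 0.00021146 / 0.0005206 = 0.4062

0.4062


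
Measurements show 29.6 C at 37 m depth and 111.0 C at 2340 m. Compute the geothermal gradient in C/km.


dT = 111.0 - 29.6 = 81.4 C
dz = 2340 - 37 = 2303 m
gradient = dT/dz * 1000 = 81.4/2303 * 1000 = 35.3452 C/km

35.3452


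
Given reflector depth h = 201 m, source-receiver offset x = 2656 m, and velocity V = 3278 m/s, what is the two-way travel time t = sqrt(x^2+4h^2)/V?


x^2 + 4h^2 = 2656^2 + 4*201^2 = 7054336 + 161604 = 7215940
sqrt(7215940) = 2686.2502
t = 2686.2502 / 3278 = 0.8195 s

0.8195


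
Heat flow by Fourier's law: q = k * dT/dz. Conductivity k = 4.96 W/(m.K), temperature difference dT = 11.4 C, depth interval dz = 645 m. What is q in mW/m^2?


q = k * dT / dz * 1000
= 4.96 * 11.4 / 645 * 1000
= 0.087665 * 1000
= 87.6651 mW/m^2

87.6651


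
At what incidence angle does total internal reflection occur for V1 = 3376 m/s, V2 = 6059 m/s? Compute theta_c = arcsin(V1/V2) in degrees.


V1/V2 = 3376/6059 = 0.557188
theta_c = arcsin(0.557188) = 33.8615 degrees

33.8615


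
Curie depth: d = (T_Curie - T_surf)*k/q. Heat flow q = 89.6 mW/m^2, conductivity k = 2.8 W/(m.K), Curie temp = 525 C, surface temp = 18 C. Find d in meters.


T_Curie - T_surf = 525 - 18 = 507 C
Convert q to W/m^2: 89.6 mW/m^2 = 0.0896 W/m^2
d = 507 * 2.8 / 0.0896 = 15843.75 m

15843.75


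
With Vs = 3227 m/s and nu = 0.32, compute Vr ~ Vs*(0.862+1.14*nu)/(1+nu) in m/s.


Numerator factor = 0.862 + 1.14*0.32 = 1.2268
Denominator = 1 + 0.32 = 1.32
Vr = 3227 * 1.2268 / 1.32 = 2999.15 m/s

2999.15


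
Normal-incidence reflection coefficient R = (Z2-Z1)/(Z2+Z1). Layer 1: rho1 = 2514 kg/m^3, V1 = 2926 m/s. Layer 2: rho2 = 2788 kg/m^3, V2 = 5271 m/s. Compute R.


Z1 = 2514 * 2926 = 7355964
Z2 = 2788 * 5271 = 14695548
R = (14695548 - 7355964) / (14695548 + 7355964) = 7339584 / 22051512 = 0.3328

0.3328


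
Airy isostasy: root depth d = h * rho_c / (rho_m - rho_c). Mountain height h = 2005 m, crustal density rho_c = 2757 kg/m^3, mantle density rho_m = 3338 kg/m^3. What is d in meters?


rho_m - rho_c = 3338 - 2757 = 581
d = 2005 * 2757 / 581
= 5527785 / 581
= 9514.26 m

9514.26


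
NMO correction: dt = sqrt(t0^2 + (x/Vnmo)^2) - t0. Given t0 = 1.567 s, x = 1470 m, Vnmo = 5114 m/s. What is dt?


x/Vnmo = 1470/5114 = 0.287446
(x/Vnmo)^2 = 0.082625
t0^2 = 2.455489
sqrt(2.455489 + 0.082625) = 1.593146
dt = 1.593146 - 1.567 = 0.026146

0.026146


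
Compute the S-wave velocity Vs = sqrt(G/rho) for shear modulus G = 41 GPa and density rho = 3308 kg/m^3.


Convert G to Pa: G = 41e9 Pa
Compute G/rho = 41e9 / 3308 = 12394195.8888
Vs = sqrt(12394195.8888) = 3520.54 m/s

3520.54


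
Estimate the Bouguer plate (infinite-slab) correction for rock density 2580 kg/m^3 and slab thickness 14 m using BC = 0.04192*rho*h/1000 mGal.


BC = 0.04192 * rho * h / 1000
= 0.04192 * 2580 * 14 / 1000
= 1.5142 mGal

1.5142


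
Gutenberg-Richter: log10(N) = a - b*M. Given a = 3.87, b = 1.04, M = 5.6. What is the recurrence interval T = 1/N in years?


log10(N) = 3.87 - 1.04*5.6 = -1.954
N = 10^-1.954 = 0.011117
T = 1/N = 1/0.011117 = 89.9498 years

89.9498


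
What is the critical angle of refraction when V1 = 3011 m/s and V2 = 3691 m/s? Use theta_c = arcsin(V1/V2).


V1/V2 = 3011/3691 = 0.815768
theta_c = arcsin(0.815768) = 54.6634 degrees

54.6634


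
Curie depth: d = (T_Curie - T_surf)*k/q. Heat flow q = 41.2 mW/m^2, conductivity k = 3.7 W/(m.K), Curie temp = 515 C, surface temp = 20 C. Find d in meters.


T_Curie - T_surf = 515 - 20 = 495 C
Convert q to W/m^2: 41.2 mW/m^2 = 0.0412 W/m^2
d = 495 * 3.7 / 0.0412 = 44453.88 m

44453.88


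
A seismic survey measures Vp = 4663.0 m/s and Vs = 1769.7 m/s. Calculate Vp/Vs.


Vp/Vs = 4663.0 / 1769.7
= 2.6349

2.6349


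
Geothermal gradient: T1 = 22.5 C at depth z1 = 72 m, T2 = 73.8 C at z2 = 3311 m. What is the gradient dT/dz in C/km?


dT = 73.8 - 22.5 = 51.3 C
dz = 3311 - 72 = 3239 m
gradient = dT/dz * 1000 = 51.3/3239 * 1000 = 15.8382 C/km

15.8382


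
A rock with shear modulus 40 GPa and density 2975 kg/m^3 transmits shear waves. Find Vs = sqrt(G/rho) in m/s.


Convert G to Pa: G = 40e9 Pa
Compute G/rho = 40e9 / 2975 = 13445378.1513
Vs = sqrt(13445378.1513) = 3666.79 m/s

3666.79


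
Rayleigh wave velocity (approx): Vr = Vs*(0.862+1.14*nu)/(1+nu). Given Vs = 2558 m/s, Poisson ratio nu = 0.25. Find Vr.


Numerator factor = 0.862 + 1.14*0.25 = 1.147
Denominator = 1 + 0.25 = 1.25
Vr = 2558 * 1.147 / 1.25 = 2347.22 m/s

2347.22


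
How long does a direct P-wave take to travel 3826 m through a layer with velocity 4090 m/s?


t = x / V
= 3826 / 4090
= 0.9355 s

0.9355


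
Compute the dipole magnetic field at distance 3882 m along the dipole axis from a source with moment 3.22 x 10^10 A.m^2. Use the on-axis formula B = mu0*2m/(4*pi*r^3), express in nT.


m = 3.22 x 10^10 = 32200000000 A.m^2
2m = 64400000000 A.m^2
r^3 = 3882^3 = 58501444968
B = (4pi*10^-7) * 64400000000 / (4*pi * 58501444968) * 1e9
= 80927.426756 / 735150838943.43 * 1e9
= 110.0828 nT

110.0828


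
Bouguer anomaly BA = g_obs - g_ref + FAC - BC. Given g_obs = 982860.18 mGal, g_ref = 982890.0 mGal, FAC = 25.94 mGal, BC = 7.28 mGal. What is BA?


BA = g_obs - g_ref + FAC - BC
= 982860.18 - 982890.0 + 25.94 - 7.28
= -11.16 mGal

-11.16


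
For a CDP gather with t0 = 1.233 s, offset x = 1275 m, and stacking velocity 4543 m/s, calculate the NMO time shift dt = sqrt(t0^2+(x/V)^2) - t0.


x/Vnmo = 1275/4543 = 0.280652
(x/Vnmo)^2 = 0.078765
t0^2 = 1.520289
sqrt(1.520289 + 0.078765) = 1.264537
dt = 1.264537 - 1.233 = 0.031537

0.031537


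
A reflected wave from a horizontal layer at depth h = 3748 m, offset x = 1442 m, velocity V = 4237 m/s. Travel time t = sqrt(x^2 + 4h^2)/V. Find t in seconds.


x^2 + 4h^2 = 1442^2 + 4*3748^2 = 2079364 + 56190016 = 58269380
sqrt(58269380) = 7633.4383
t = 7633.4383 / 4237 = 1.8016 s

1.8016


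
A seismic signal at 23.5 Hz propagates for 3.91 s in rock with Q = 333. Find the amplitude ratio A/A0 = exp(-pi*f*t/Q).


pi*f*t/Q = pi*23.5*3.91/333 = 0.866863
A/A0 = exp(-0.866863) = 0.420268

0.420268


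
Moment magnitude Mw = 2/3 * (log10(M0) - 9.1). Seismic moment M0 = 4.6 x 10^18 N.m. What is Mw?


log10(M0) = log10(4.6 x 10^18) = 18.6628
Mw = 2/3 * (18.6628 - 9.1)
= 2/3 * 9.5628
= 6.38

6.38


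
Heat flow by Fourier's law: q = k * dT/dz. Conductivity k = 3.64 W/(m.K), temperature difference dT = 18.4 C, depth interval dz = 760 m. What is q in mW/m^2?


q = k * dT / dz * 1000
= 3.64 * 18.4 / 760 * 1000
= 0.088126 * 1000
= 88.1263 mW/m^2

88.1263


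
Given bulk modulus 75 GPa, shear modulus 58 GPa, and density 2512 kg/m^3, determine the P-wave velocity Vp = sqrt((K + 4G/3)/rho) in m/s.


First compute the effective modulus:
K + 4G/3 = 75e9 + 4*58e9/3 = 152333333333.33 Pa
Then divide by density:
152333333333.33 / 2512 = 60642250.5308 Pa/(kg/m^3)
Take the square root:
Vp = sqrt(60642250.5308) = 7787.31 m/s

7787.31


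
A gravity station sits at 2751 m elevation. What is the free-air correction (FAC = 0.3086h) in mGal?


FAC = 0.3086 * h
= 0.3086 * 2751
= 848.9586 mGal

848.9586
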